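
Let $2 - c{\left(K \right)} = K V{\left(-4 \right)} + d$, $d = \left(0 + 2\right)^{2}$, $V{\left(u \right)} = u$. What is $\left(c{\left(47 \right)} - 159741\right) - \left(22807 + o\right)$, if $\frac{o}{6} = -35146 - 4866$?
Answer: $57710$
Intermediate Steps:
$o = -240072$ ($o = 6 \left(-35146 - 4866\right) = 6 \left(-40012\right) = -240072$)
$d = 4$ ($d = 2^{2} = 4$)
$c{\left(K \right)} = -2 + 4 K$ ($c{\left(K \right)} = 2 - \left(K \left(-4\right) + 4\right) = 2 - \left(- 4 K + 4\right) = 2 - \left(4 - 4 K\right) = 2 + \left(-4 + 4 K\right) = -2 + 4 K$)
$\left(c{\left(47 \right)} - 159741\right) - \left(22807 + o\right) = \left(\left(-2 + 4 \cdot 47\right) - 159741\right) - -217265 = \left(\left(-2 + 188\right) - 159741\right) + \left(-22807 + 240072\right) = \left(186 - 159741\right) + 217265 = -159555 + 217265 = 57710$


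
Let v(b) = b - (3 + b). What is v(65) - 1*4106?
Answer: -4109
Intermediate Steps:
v(b) = -3 (v(b) = b + (-3 - b) = -3)
v(65) - 1*4106 = -3 - 1*4106 = -3 - 4106 = -4109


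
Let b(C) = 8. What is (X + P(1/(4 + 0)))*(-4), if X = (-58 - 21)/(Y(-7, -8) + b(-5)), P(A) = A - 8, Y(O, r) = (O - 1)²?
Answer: 637/18 ≈ 35.389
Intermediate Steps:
Y(O, r) = (-1 + O)²
P(A) = -8 + A
X = -79/72 (X = (-58 - 21)/((-1 - 7)² + 8) = -79/((-8)² + 8) = -79/(64 + 8) = -79/72 ≈ -1.0972)
(X + P(1/(4 + 0)))*(-4) = (-79/72 + (-8 + 1/(4 + 0)))*(-4) = (-79/72 + (-8 + 1/4))*(-4) = (-79/72 + (-8 + ¼))*(-4) = (-79/72 - 31/4)*(-4) = -637/72*(-4) = 637/18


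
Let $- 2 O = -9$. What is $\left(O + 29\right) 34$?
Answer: $1139$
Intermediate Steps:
$O = \frac{9}{2}$ ($O = \left(- \frac{1}{2}\right) \left(-9\right) = \frac{9}{2} \approx 4.5$)
$\left(O + 29\right) 34 = \left(\frac{9}{2} + 29\right) 34 = \frac{67}{2} \cdot 34 = 1139$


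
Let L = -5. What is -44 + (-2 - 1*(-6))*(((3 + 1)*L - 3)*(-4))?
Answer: 324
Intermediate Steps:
-44 + (-2 - 1*(-6))*(((3 + 1)*L - 3)*(-4)) = -44 + (-2 - 1*(-6))*(((3 + 1)*(-5) - 3)*(-4)) = -44 + (-2 + 6)*((4*(-5) - 3)*(-4)) = -44 + 4*((-20 - 3)*(-4)) = -44 + 4*(-23*(-4)) = -44 + 4*92 = -44 + 368 = 324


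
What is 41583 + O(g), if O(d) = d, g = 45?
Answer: 41628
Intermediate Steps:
41583 + O(g) = 41583 + 45 = 41628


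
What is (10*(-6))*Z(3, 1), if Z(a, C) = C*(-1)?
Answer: 60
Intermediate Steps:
Z(a, C) = -C
(10*(-6))*Z(3, 1) = (10*(-6))*(-1*1) = -60*(-1) = 60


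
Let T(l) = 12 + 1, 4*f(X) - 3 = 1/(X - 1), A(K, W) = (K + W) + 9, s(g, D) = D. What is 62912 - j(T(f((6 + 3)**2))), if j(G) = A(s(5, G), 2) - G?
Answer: 62901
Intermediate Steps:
A(K, W) = 9 + K + W
f(X) = 3/4 + 1/(4*(-1 + X)) (f(X) = 3/4 + 1/(4*(X - 1)) = 3/4 + 1/(4*(-1 + X)))
T(l) = 13
j(G) = 11 (j(G) = (9 + G + 2) - G = (11 + G) - G = 11)
62912 - j(T(f((6 + 3)**2))) = 62912 - 1*11 = 62912 - 11 = 62901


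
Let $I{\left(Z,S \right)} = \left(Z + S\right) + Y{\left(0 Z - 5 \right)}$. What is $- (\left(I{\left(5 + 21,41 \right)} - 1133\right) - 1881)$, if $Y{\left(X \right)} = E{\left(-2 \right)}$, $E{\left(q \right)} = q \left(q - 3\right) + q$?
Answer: $2939$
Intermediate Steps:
$E{\left(q \right)} = q + q \left(-3 + q\right)$ ($E{\left(q \right)} = q \left(-3 + q\right) + q = q + q \left(-3 + q\right)$)
$Y{\left(X \right)} = 8$ ($Y{\left(X \right)} = - 2 \left(-2 - 2\right) = \left(-2\right) \left(-4\right) = 8$)
$I{\left(Z,S \right)} = 8 + S + Z$ ($I{\left(Z,S \right)} = \left(Z + S\right) + 8 = \left(S + Z\right) + 8 = 8 + S + Z$)
$- (\left(I{\left(5 + 21,41 \right)} - 1133\right) - 1881) = - (\left(\left(8 + 41 + \left(5 + 21\right)\right) - 1133\right) - 1881) = - (\left(\left(8 + 41 + 26\right) - 1133\right) - 1881) = - (\left(75 - 1133\right) - 1881) = - (-1058 - 1881) = \left(-1\right) \left(-2939\right) = 2939$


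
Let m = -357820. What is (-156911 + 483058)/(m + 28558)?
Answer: -326147/329262 ≈ -0.99054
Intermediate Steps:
(-156911 + 483058)/(m + 28558) = (-156911 + 483058)/(-357820 + 28558) = 326147/(-329262) = 326147*(-1/329262) = -326147/329262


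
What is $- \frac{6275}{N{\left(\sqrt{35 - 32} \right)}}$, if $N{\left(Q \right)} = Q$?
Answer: $- \frac{6275 \sqrt{3}}{3} \approx -3622.9$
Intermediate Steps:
$- \frac{6275}{N{\left(\sqrt{35 - 32} \right)}} = - \frac{6275}{\sqrt{35 - 32}} = - \frac{6275}{\sqrt{3}} = - 6275 \frac{\sqrt{3}}{3} = - \frac{6275 \sqrt{3}}{3}$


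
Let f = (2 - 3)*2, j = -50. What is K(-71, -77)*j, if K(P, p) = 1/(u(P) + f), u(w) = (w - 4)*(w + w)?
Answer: -25/5324 ≈ -0.0046957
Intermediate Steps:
u(w) = 2*w*(-4 + w) (u(w) = (-4 + w)*(2*w) = 2*w*(-4 + w))
f = -2 (f = -1*2 = -2)
K(P, p) = 1/(-2 + 2*P*(-4 + P)) (K(P, p) = 1/(2*P*(-4 + P) - 2) = 1/(-2 + 2*P*(-4 + P)))
K(-71, -77)*j = (1/(2*(-1 - 71*(-4 - 71))))*(-50) = (1/(2*(-1 - 71*(-75))))*(-50) = (1/(2*(-1 + 5325)))*(-50) = ((½)/5324)*(-50) = ((½)*(1/5324))*(-50) = (1/10648)*(-50) = -25/5324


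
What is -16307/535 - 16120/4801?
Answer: -86914107/2568535 ≈ -33.838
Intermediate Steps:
-16307/535 - 16120/4801 = -86914107/2568535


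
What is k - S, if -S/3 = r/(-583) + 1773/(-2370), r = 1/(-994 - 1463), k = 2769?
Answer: 1043639146339/377206830 ≈ 2766.8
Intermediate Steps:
r = -1/2457 (r = 1/(-2457) = -1/2457 ≈ -0.00040700)
S = 846565931/377206830 (S = -3*(-1/2457/(-583) + 1773/(-2370)) = -3*(-1/2457*(-1/583) + 1773*(-1/2370)) = -3*(1/1432431 - 591/790) = -3*(-846565931/1131620490) = 846565931/377206830 ≈ 2.2443)
k - S = 2769 - 1*846565931/377206830 = 2769 - 846565931/377206830 = 1043639146339/377206830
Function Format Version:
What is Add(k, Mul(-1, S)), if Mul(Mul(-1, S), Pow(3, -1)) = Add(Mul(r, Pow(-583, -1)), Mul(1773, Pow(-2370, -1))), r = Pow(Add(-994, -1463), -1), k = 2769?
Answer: Rational(1043639146339, 377206830) ≈ 2766.8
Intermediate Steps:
r = Rational(-1, 2457) (r = Pow(-2457, -1) = Rational(-1, 2457) ≈ -0.00040700)
S = Rational(846565931, 377206830) (S = Mul(-3, Add(Mul(Rational(-1, 2457), Pow(-583, -1)), Mul(1773, Pow(-2370, -1)))) = Mul(-3, Add(Mul(Rational(-1, 2457), Rational(-1, 583)), Mul(1773, Rational(-1, 2370)))) = Mul(-3, Add(Rational(1, 1432431), Rational(-591, 790))) = Mul(-3, Rational(-846565931, 1131620490)) = Rational(846565931, 377206830) ≈ 2.2443)
Add(k, Mul(-1, S)) = Add(2769, Mul(-1, Rational(846565931, 377206830))) = Add(2769, Rational(-846565931, 377206830)) = Rational(1043639146339, 377206830)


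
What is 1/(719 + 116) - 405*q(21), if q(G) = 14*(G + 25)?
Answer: -217784699/835 ≈ -2.6082e+5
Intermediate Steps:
q(G) = 350 + 14*G (q(G) = 14*(25 + G) = 350 + 14*G)
1/(719 + 116) - 405*q(21) = 1/(719 + 116) - 405*(350 + 14*21) = 1/835 - 405*(350 + 294) = 1/835 - 405*644 = 1/835 - 260820 = -217784699/835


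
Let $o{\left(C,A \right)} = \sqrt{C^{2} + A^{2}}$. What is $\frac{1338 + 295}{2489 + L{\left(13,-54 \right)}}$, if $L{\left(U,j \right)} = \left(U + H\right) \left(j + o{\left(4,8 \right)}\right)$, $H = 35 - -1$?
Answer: $\frac{256381}{167431} + \frac{320068 \sqrt{5}}{167431} \approx 5.8058$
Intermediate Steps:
$H = 36$ ($H = 35 + 1 = 36$)
$o{\left(C,A \right)} = \sqrt{A^{2} + C^{2}}$
$L{\left(U,j \right)} = \left(36 + U\right) \left(j + 4 \sqrt{5}\right)$ ($L{\left(U,j \right)} = \left(U + 36\right) \left(j + \sqrt{8^{2} + 4^{2}}\right) = \left(36 + U\right) \left(j + \sqrt{64 + 16}\right) = \left(36 + U\right) \left(j + \sqrt{80}\right) = \left(36 + U\right) \left(j + 4 \sqrt{5}\right)$)
$\frac{1338 + 295}{2489 + L{\left(13,-54 \right)}} = \frac{1338 + 295}{2489 + \left(36 \left(-54\right) + 144 \sqrt{5} + 13 \left(-54\right) + 4 \cdot 13 \sqrt{5}\right)} = \frac{1633}{2489 + \left(-1944 + 144 \sqrt{5} - 702 + 52 \sqrt{5}\right)} = \frac{1633}{2489 - \left(2646 - 196 \sqrt{5}\right)} = \frac{1633}{-157 + 196 \sqrt{5}}$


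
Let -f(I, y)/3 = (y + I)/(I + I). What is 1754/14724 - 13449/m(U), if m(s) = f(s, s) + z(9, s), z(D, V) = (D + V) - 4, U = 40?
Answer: -8247892/25767 ≈ -320.10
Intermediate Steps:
f(I, y) = -3*(I + y)/(2*I) (f(I, y) = -3*(y + I)/(I + I) = -3*(I + y)/(2*I))
z(D, V) = -4 + D + V
m(s) = 2 + s (m(s) = 3*(-s - s)/(2*s) + (-4 + 9 + s) = 3*(-2*s)/(2*s) + (5 + s) = -3 + (5 + s) = 2 + s)
1754/14724 - 13449/m(U) = 1754/14724 - 13449/(2 + 40) = 1754*(1/14724) - 13449/42 = 877/7362 - 13449*1/42 = 877/7362 - 4483/14 = -8247892/25767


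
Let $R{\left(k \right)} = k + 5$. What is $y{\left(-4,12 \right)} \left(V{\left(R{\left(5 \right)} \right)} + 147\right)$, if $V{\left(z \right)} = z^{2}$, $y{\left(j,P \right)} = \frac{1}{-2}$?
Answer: $- \frac{247}{2} \approx -123.5$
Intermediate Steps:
$y{\left(j,P \right)} = - \frac{1}{2}$
$R{\left(k \right)} = 5 + k$
$y{\left(-4,12 \right)} \left(V{\left(R{\left(5 \right)} \right)} + 147\right) = - \frac{\left(5 + 5\right)^{2} + 147}{2} = - \frac{10^{2} + 147}{2} = - \frac{100 + 147}{2} = \left(- \frac{1}{2}\right) 247 = - \frac{247}{2}$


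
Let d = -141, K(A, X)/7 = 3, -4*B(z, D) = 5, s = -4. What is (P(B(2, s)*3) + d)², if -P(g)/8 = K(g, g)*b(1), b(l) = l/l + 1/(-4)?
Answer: 71289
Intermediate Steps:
b(l) = ¾ (b(l) = 1 + 1*(-¼) = 1 - ¼ = ¾)
B(z, D) = -5/4 (B(z, D) = -¼*5 = -5/4)
K(A, X) = 21 (K(A, X) = 7*3 = 21)
P(g) = -126 (P(g) = -168*3/4 = -8*63/4 = -126)
(P(B(2, s)*3) + d)² = (-126 - 141)² = (-267)² = 71289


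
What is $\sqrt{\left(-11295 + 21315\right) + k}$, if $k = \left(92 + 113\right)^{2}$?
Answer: $\sqrt{52045} \approx 228.13$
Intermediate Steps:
$k = 42025$ ($k = 205^{2} = 42025$)
$\sqrt{\left(-11295 + 21315\right) + k} = \sqrt{\left(-11295 + 21315\right) + 42025} = \sqrt{10020 + 42025} = \sqrt{52045}$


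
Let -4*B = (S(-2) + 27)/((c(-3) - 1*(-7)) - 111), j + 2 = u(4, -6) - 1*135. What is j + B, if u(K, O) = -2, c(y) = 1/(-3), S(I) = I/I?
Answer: -43486/313 ≈ -138.93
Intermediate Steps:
S(I) = 1
c(y) = -1/3
j = -139 (j = -2 + (-2 - 1*135) = -2 + (-2 - 135) = -2 - 137 = -139)
B = 21/313 (B = -(1 + 27)/(4*((-1/3 - 1*(-7)) - 111)) = -7/((-1/3 + 7) - 111) = -7/(20/3 - 111) = -7/(-313/3) = -7*(-3)/313 = -1/4*(-84/313) = 21/313 ≈ 0.067093)
j + B = -139 + 21/313 = -43486/313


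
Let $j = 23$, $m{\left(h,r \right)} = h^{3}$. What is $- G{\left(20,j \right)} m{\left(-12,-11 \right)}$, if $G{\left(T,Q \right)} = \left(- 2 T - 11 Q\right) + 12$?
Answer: $-485568$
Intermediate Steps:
$G{\left(T,Q \right)} = 12 - 11 Q - 2 T$ ($G{\left(T,Q \right)} = \left(- 11 Q - 2 T\right) + 12 = 12 - 11 Q - 2 T$)
$- G{\left(20,j \right)} m{\left(-12,-11 \right)} = - \left(12 - 253 - 40\right) \left(-12\right)^{3} = - \left(12 - 253 - 40\right) \left(-1728\right) = - \left(-281\right) \left(-1728\right) = \left(-1\right) 485568 = -485568$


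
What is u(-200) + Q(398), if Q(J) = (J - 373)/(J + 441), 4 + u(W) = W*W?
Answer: 33556669/839 ≈ 39996.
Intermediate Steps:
u(W) = -4 + W² (u(W) = -4 + W*W = -4 + W²)
Q(J) = (-373 + J)/(441 + J)
u(-200) + Q(398) = (-4 + (-200)²) + (-373 + 398)/(441 + 398) = (-4 + 40000) + 25/839 = 39996 + (1/839)*25 = 39996 + 25/839 = 33556669/839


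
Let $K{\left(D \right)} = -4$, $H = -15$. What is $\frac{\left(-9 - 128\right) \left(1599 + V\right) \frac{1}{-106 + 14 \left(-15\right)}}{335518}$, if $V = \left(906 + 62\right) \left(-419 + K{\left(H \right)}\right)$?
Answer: $- \frac{55877505}{106023688} \approx -0.52703$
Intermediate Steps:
$V = -409464$ ($V = \left(906 + 62\right) \left(-419 - 4\right) = 968 \left(-423\right) = -409464$)
$\frac{\left(-9 - 128\right) \left(1599 + V\right) \frac{1}{-106 + 14 \left(-15\right)}}{335518} = \frac{\left(-9 - 128\right) \left(1599 - 409464\right) \frac{1}{-106 + 14 \left(-15\right)}}{335518} = \frac{\left(-137\right) \left(-407865\right)}{-106 - 210} \cdot \frac{1}{335518} = \frac{55877505}{-316} \cdot \frac{1}{335518} = 55877505 \left(- \frac{1}{316}\right) \frac{1}{335518} = \left(- \frac{55877505}{316}\right) \frac{1}{335518} = - \frac{55877505}{106023688}$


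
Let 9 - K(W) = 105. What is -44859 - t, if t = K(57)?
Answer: -44763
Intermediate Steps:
K(W) = -96 (K(W) = 9 - 1*105 = 9 - 105 = -96)
t = -96
-44859 - t = -44859 - 1*(-96) = -44859 + 96 = -44763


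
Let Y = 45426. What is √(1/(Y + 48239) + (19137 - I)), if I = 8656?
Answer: √91951198943890/93665 ≈ 102.38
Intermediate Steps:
√(1/(Y + 48239) + (19137 - I)) = √(1/(45426 + 48239) + (19137 - 1*8656)) = √(1/93665 + (19137 - 8656)) = √(1/93665 + 10481) = √(981702866/93665) = √91951198943890/93665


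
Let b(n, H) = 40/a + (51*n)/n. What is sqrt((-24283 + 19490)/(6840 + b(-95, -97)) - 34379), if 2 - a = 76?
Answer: I*sqrt(376895010922)/3311 ≈ 185.42*I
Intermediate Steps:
a = -74 (a = 2 - 1*76 = 2 - 76 = -74)
b(n, H) = 1867/37 (b(n, H) = 40/(-74) + (51*n)/n = 40*(-1/74) + 51 = -20/37 + 51 = 1867/37)
sqrt((-24283 + 19490)/(6840 + b(-95, -97)) - 34379) = sqrt((-24283 + 19490)/(6840 + 1867/37) - 34379) = sqrt(-4793/254947/37 - 34379) = sqrt(-4793*37/254947 - 34379) = sqrt(-177341/254947 - 34379) = sqrt(-8765000254/254947) = I*sqrt(376895010922)/3311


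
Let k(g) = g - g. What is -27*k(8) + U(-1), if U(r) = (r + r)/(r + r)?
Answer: 1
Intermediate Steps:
U(r) = 1 (U(r) = (2*r)/((2*r)) = (2*r)*(1/(2*r)) = 1)
k(g) = 0
-27*k(8) + U(-1) = -27*0 + 1 = 0 + 1 = 1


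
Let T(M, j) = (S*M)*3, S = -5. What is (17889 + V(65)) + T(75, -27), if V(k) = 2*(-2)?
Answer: 16760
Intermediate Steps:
T(M, j) = -15*M (T(M, j) = -5*M*3 = -15*M)
V(k) = -4
(17889 + V(65)) + T(75, -27) = (17889 - 4) - 15*75 = 17885 - 1125 = 16760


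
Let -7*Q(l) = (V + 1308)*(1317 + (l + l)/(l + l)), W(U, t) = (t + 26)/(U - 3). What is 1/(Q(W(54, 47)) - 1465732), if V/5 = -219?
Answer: -7/10540858 ≈ -6.6408e-7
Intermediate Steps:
V = -1095 (V = 5*(-219) = -1095)
W(U, t) = (26 + t)/(-3 + U)
Q(l) = -280734/7 (Q(l) = -(-1095 + 1308)*(1317 + (l + l)/(l + l))/7 = -213*(1317 + (2*l)/((2*l)))/7 = -213*(1317 + (2*l)*(1/(2*l)))/7 = -213*(1317 + 1)/7 = -213*1318/7 = -1/7*280734 = -280734/7)
1/(Q(W(54, 47)) - 1465732) = 1/(-280734/7 - 1465732) = 1/(-10540858/7) = -7/10540858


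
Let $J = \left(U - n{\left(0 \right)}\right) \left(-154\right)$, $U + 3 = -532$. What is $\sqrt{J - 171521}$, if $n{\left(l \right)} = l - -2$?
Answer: $i \sqrt{88823} \approx 298.03 i$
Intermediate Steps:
$n{\left(l \right)} = 2 + l$ ($n{\left(l \right)} = l + 2 = 2 + l$)
$U = -535$ ($U = -3 - 532 = -535$)
$J = 82698$ ($J = \left(-535 - \left(2 + 0\right)\right) \left(-154\right) = \left(-535 - 2\right) \left(-154\right) = \left(-537\right) \left(-154\right) = 82698$)
$\sqrt{J - 171521} = \sqrt{82698 - 171521} = \sqrt{-88823} = i \sqrt{88823}$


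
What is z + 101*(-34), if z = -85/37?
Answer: -127143/37 ≈ -3436.3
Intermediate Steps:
z = -85/37 (z = -85*1/37 = -85/37 ≈ -2.2973)
z + 101*(-34) = -85/37 + 101*(-34) = -85/37 - 3434 = -127143/37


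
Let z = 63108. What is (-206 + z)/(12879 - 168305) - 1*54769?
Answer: -4256294748/77713 ≈ -54769.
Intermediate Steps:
(-206 + z)/(12879 - 168305) - 1*54769 = (-206 + 63108)/(12879 - 168305) - 1*54769 = 62902/(-155426) - 54769 = 62902*(-1/155426) - 54769 = -31451/77713 - 54769 = -4256294748/77713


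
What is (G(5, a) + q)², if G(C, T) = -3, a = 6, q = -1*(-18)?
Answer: 225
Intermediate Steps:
q = 18
(G(5, a) + q)² = (-3 + 18)² = 15² = 225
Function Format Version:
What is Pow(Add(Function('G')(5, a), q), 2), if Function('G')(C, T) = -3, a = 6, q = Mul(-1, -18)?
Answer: 225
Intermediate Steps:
q = 18
Pow(Add(Function('G')(5, a), q), 2) = Pow(Add(-3, 18), 2) = Pow(15, 2) = 225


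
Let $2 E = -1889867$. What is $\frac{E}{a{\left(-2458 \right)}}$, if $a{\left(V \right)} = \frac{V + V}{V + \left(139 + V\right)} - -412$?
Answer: $- \frac{9027894659}{3946080} \approx -2287.8$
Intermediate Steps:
$E = - \frac{1889867}{2}$ ($E = \frac{1}{2} \left(-1889867\right) = - \frac{1889867}{2} \approx -9.4493 \cdot 10^{5}$)
$a{\left(V \right)} = 412 + \frac{2 V}{139 + 2 V}$ ($a{\left(V \right)} = \frac{2 V}{139 + 2 V} + 412 = 412 + \frac{2 V}{139 + 2 V}$)
$\frac{E}{a{\left(-2458 \right)}} = - \frac{1889867}{2 \frac{2 \left(28634 + 413 \left(-2458\right)\right)}{139 + 2 \left(-2458\right)}} = - \frac{1889867}{2 \frac{2 \left(28634 - 1015154\right)}{139 - 4916}} = - \frac{1889867}{2 \cdot 2 \frac{1}{-4777} \left(-986520\right)} = - \frac{1889867}{2 \cdot 2 \left(- \frac{1}{4777}\right) \left(-986520\right)} = - \frac{1889867}{2 \cdot \frac{1973040}{4777}} = \left(- \frac{1889867}{2}\right) \frac{4777}{1973040} = - \frac{9027894659}{3946080}$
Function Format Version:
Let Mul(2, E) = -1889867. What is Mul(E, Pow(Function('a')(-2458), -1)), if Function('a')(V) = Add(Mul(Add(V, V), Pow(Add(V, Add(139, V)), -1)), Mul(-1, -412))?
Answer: Rational(-9027894659, 3946080) ≈ -2287.8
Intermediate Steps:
E = Rational(-1889867, 2) (E = Mul(Rational(1, 2), -1889867) = Rational(-1889867, 2) ≈ -9.4493e+5)
Function('a')(V) = Add(412, Mul(2, V, Pow(Add(139, Mul(2, V)), -1))) (Function('a')(V) = Add(Mul(Mul(2, V), Pow(Add(139, Mul(2, V)), -1)), 412) = Add(Mul(2, V, Pow(Add(139, Mul(2, V)), -1)), 412) = Add(412, Mul(2, V, Pow(Add(139, Mul(2, V)), -1))))
Mul(E, Pow(Function('a')(-2458), -1)) = Mul(Rational(-1889867, 2), Pow(Mul(2, Pow(Add(139, Mul(2, -2458)), -1), Add(28634, Mul(413, -2458))), -1)) = Mul(Rational(-1889867, 2), Pow(Mul(2, Pow(Add(139, -4916), -1), Add(28634, -1015154)), -1)) = Mul(Rational(-1889867, 2), Pow(Mul(2, Pow(-4777, -1), -986520), -1)) = Mul(Rational(-1889867, 2), Pow(Mul(2, Rational(-1, 4777), -986520), -1)) = Mul(Rational(-1889867, 2), Pow(Rational(1973040, 4777), -1)) = Mul(Rational(-1889867, 2), Rational(4777, 1973040)) = Rational(-9027894659, 3946080)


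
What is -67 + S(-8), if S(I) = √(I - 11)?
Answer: -67 + I*√19 ≈ -67.0 + 4.3589*I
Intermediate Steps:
S(I) = √(-11 + I)
-67 + S(-8) = -67 + √(-11 - 8) = -67 + √(-19) = -67 + I*√19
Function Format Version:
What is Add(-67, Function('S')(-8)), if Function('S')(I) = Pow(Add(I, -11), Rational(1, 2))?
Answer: Add(-67, Mul(I, Pow(19, Rational(1, 2)))) ≈ Add(-67.000, Mul(4.3589, I))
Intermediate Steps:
Function('S')(I) = Pow(Add(-11, I), Rational(1, 2))
Add(-67, Function('S')(-8)) = Add(-67, Pow(Add(-11, -8), Rational(1, 2))) = Add(-67, Pow(-19, Rational(1, 2))) = Add(-67, Mul(I, Pow(19, Rational(1, 2))))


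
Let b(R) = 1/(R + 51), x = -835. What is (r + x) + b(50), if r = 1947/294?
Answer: -8199183/9898 ≈ -828.37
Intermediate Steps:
b(R) = 1/(51 + R)
r = 649/98 (r = 1947*(1/294) = 649/98 ≈ 6.6225)
(r + x) + b(50) = (649/98 - 835) + 1/(51 + 50) = -81181/98 + 1/101 = -8199183/9898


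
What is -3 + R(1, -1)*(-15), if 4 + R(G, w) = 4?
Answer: -3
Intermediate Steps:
R(G, w) = 0 (R(G, w) = -4 + 4 = 0)
-3 + R(1, -1)*(-15) = -3 + 0*(-15) = -3 + 0 = -3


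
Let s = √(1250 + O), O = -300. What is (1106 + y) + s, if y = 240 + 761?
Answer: 2107 + 5*√38 ≈ 2137.8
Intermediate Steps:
s = 5*√38 (s = √(1250 - 300) = √950 = 5*√38 ≈ 30.822)
y = 1001
(1106 + y) + s = (1106 + 1001) + 5*√38 = 2107 + 5*√38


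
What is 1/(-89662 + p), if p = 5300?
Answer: -1/84362 ≈ -1.1854e-5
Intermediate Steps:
1/(-89662 + p) = 1/(-89662 + 5300) = 1/(-84362) = -1/84362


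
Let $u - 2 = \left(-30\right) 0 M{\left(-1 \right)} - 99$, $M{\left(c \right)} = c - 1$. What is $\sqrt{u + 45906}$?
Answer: $\sqrt{45809} \approx 214.03$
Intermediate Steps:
$M{\left(c \right)} = -1 + c$
$u = -97$ ($u = 2 - \left(99 - \left(-30\right) 0 \left(-1 - 1\right)\right) = 2 + \left(0 \left(-2\right) - 99\right) = 2 + \left(0 - 99\right) = 2 - 99 = -97$)
$\sqrt{u + 45906} = \sqrt{-97 + 45906} = \sqrt{45809}$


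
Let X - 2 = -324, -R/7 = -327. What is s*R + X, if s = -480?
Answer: -1099042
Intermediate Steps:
R = 2289 (R = -7*(-327) = 2289)
X = -322 (X = 2 - 324 = -322)
s*R + X = -480*2289 - 322 = -1098720 - 322 = -1099042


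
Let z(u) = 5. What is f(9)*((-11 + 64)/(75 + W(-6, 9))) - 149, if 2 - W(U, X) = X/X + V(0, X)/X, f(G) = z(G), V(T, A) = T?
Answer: -11059/76 ≈ -145.51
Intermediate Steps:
f(G) = 5
W(U, X) = 1 (W(U, X) = 2 - (X/X + 0/X) = 2 - (1 + 0) = 2 - 1*1 = 2 - 1 = 1)
f(9)*((-11 + 64)/(75 + W(-6, 9))) - 149 = 5*((-11 + 64)/(75 + 1)) - 149 = 5*(53/76) - 149 = 265/76 - 149 = -11059/76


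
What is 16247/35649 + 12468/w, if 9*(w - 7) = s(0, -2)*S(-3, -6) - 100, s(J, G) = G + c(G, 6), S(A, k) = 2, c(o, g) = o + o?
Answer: -3999449485/1746801 ≈ -2289.6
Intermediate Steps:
c(o, g) = 2*o
s(J, G) = 3*G (s(J, G) = G + 2*G = 3*G)
w = -49/9 (w = 7 + ((3*(-2))*2 - 100)/9 = 7 + (-6*2 - 100)/9 = 7 + (-12 - 100)/9 = 7 + (1/9)*(-112) = 7 - 112/9 = -49/9 ≈ -5.4444)
16247/35649 + 12468/w = 16247/35649 + 12468/(-49/9) = 16247*(1/35649) + 12468*(-9/49) = 16247/35649 - 112212/49 = -3999449485/1746801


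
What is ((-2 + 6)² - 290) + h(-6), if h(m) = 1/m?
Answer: -1645/6 ≈ -274.17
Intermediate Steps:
((-2 + 6)² - 290) + h(-6) = ((-2 + 6)² - 290) + 1/(-6) = (4² - 290) - ⅙ = (16 - 290) - ⅙ = -274 - ⅙ = -1645/6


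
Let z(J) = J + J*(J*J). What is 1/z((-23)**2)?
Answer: 1/148036418 ≈ 6.7551e-9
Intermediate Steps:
z(J) = J + J**3 (z(J) = J + J*J**2 = J + J**3)
1/z((-23)**2) = 1/((-23)**2 + ((-23)**2)**3) = 1/(529 + 529**3) = 1/(529 + 148035889) = 1/148036418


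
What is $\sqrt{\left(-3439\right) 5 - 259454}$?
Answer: $i \sqrt{276649} \approx 525.97 i$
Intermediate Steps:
$\sqrt{\left(-3439\right) 5 - 259454} = \sqrt{-17195 - 259454} = \sqrt{-276649} = i \sqrt{276649}$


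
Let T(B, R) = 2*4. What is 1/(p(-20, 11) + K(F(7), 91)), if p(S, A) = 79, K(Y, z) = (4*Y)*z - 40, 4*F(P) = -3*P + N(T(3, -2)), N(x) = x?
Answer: -1/1144 ≈ -0.00087413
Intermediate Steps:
T(B, R) = 8
F(P) = 2 - 3*P/4 (F(P) = (-3*P + 8)/4 = (8 - 3*P)/4 = 2 - 3*P/4)
K(Y, z) = -40 + 4*Y*z (K(Y, z) = 4*Y*z - 40 = -40 + 4*Y*z)
1/(p(-20, 11) + K(F(7), 91)) = 1/(79 + (-40 + 4*(2 - ¾*7)*91)) = 1/(79 + (-40 + 4*(2 - 21/4)*91)) = 1/(79 + (-40 + 4*(-13/4)*91)) = 1/(79 + (-40 - 1183)) = 1/(79 - 1223) = 1/(-1144) = -1/1144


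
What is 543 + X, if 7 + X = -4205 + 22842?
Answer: 19173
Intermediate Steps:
X = 18630 (X = -7 + (-4205 + 22842) = -7 + 18637 = 18630)
543 + X = 543 + 18630 = 19173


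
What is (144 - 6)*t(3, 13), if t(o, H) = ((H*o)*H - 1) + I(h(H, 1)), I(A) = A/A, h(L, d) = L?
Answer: 69966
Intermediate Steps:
I(A) = 1
t(o, H) = o*H² (t(o, H) = ((H*o)*H - 1) + 1 = (o*H² - 1) + 1 = (-1 + o*H²) + 1 = o*H²)
(144 - 6)*t(3, 13) = (144 - 6)*(3*13²) = 138*(3*169) = 138*507 = 69966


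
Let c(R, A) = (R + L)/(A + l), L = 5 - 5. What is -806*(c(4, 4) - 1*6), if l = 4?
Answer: 4433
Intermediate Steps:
L = 0
c(R, A) = R/(4 + A) (c(R, A) = (R + 0)/(A + 4) = R/(4 + A))
-806*(c(4, 4) - 1*6) = -806*(4/(4 + 4) - 1*6) = -806*(4/8 - 6) = -806*(4*(⅛) - 6) = -806*(½ - 6) = -806*(-11/2) = 4433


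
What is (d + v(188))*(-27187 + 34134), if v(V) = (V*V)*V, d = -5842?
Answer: 46119952010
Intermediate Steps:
v(V) = V³ (v(V) = V²*V = V³)
(d + v(188))*(-27187 + 34134) = (-5842 + 188³)*(-27187 + 34134) = (-5842 + 6644672)*6947 = 6638830*6947 = 46119952010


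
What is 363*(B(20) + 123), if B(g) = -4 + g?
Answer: 50457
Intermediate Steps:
363*(B(20) + 123) = 363*((-4 + 20) + 123) = 363*(16 + 123) = 363*139 = 50457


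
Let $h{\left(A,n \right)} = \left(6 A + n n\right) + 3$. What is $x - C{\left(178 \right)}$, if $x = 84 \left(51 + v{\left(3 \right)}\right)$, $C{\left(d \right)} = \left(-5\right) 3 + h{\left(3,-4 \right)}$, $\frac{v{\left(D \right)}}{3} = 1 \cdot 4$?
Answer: $5270$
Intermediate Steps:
$h{\left(A,n \right)} = 3 + n^{2} + 6 A$ ($h{\left(A,n \right)} = \left(6 A + n^{2}\right) + 3 = \left(n^{2} + 6 A\right) + 3 = 3 + n^{2} + 6 A$)
$v{\left(D \right)} = 12$ ($v{\left(D \right)} = 3 \cdot 1 \cdot 4 = 3 \cdot 4 = 12$)
$C{\left(d \right)} = 22$ ($C{\left(d \right)} = \left(-5\right) 3 + \left(3 + \left(-4\right)^{2} + 6 \cdot 3\right) = -15 + \left(3 + 16 + 18\right) = -15 + 37 = 22$)
$x = 5292$ ($x = 84 \left(51 + 12\right) = 84 \cdot 63 = 5292$)
$x - C{\left(178 \right)} = 5292 - 22 = 5270$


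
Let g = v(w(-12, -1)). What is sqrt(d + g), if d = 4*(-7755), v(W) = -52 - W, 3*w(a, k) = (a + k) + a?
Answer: I*sqrt(279573)/3 ≈ 176.25*I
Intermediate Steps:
w(a, k) = k/3 + 2*a/3 (w(a, k) = ((a + k) + a)/3 = (k + 2*a)/3 = k/3 + 2*a/3)
g = -131/3 (g = -52 - ((1/3)*(-1) + (2/3)*(-12)) = -52 - (-1/3 - 8) = -52 - 1*(-25/3) = -52 + 25/3 = -131/3 ≈ -43.667)
d = -31020
sqrt(d + g) = sqrt(-31020 - 131/3) = sqrt(-93191/3) = I*sqrt(279573)/3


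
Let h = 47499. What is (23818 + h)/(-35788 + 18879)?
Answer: -71317/16909 ≈ -4.2177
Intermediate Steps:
(23818 + h)/(-35788 + 18879) = (23818 + 47499)/(-35788 + 18879) = 71317/(-16909) = 71317*(-1/16909) = -71317/16909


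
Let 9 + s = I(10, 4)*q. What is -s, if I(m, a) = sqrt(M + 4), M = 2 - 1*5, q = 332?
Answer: -323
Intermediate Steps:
M = -3 (M = 2 - 5 = -3)
I(m, a) = 1 (I(m, a) = sqrt(-3 + 4) = sqrt(1) = 1)
s = 323 (s = -9 + 1*332 = -9 + 332 = 323)
-s = -1*323 = -323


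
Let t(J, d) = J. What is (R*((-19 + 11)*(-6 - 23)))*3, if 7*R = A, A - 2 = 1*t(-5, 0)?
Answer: -2088/7 ≈ -298.29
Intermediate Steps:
A = -3 (A = 2 + 1*(-5) = 2 - 5 = -3)
R = -3/7 (R = (⅐)*(-3) = -3/7 ≈ -0.42857)
(R*((-19 + 11)*(-6 - 23)))*3 = -3*(-19 + 11)*(-6 - 23)/7*3 = -(-24)*(-29)/7*3 = -3/7*232*3 = -696/7*3 = -2088/7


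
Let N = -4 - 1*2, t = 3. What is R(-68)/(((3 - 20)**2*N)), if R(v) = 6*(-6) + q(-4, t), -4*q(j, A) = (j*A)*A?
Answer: 9/578 ≈ 0.015571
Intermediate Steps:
q(j, A) = -j*A**2/4 (q(j, A) = -j*A*A/4 = -A*j*A/4 = -j*A**2/4)
N = -6 (N = -4 - 2 = -6)
R(v) = -27 (R(v) = 6*(-6) - 1/4*(-4)*3**2 = -36 - 1/4*(-4)*9 = -36 + 9 = -27)
R(-68)/(((3 - 20)**2*N)) = -27*(-1/(6*(3 - 20)**2)) = -27/((-17)**2*(-6)) = -27/(289*(-6)) = -27/(-1734) = -27*(-1/1734) = 9/578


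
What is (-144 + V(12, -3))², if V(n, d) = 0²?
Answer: 20736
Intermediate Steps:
V(n, d) = 0
(-144 + V(12, -3))² = (-144 + 0)² = (-144)² = 20736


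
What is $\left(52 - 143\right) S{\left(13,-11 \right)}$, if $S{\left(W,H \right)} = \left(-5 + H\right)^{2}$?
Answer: $-23296$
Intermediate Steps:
$\left(52 - 143\right) S{\left(13,-11 \right)} = \left(52 - 143\right) \left(-5 - 11\right)^{2} = - 91 \left(-16\right)^{2} = \left(-91\right) 256 = -23296$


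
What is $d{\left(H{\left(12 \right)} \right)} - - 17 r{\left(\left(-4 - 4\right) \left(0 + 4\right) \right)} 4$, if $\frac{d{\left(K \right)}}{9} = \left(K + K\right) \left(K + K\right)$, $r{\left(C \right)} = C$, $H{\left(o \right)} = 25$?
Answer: $20324$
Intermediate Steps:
$d{\left(K \right)} = 36 K^{2}$ ($d{\left(K \right)} = 9 \left(K + K\right) \left(K + K\right) = 9 \cdot 2 K 2 K = 9 \cdot 4 K^{2} = 36 K^{2}$)
$d{\left(H{\left(12 \right)} \right)} - - 17 r{\left(\left(-4 - 4\right) \left(0 + 4\right) \right)} 4 = 36 \cdot 25^{2} - - 17 \left(-4 - 4\right) \left(0 + 4\right) 4 = 36 \cdot 625 - - 17 \left(\left(-8\right) 4\right) 4 = 22500 - \left(-17\right) \left(-32\right) 4 = 22500 - 544 \cdot 4 = 22500 - 2176 = 20324$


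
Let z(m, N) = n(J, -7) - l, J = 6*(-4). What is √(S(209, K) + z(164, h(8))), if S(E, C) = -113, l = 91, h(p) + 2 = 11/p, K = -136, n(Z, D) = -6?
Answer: I*√210 ≈ 14.491*I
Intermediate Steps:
J = -24
h(p) = -2 + 11/p
z(m, N) = -97 (z(m, N) = -6 - 1*91 = -6 - 91 = -97)
√(S(209, K) + z(164, h(8))) = √(-113 - 97) = √(-210) = I*√210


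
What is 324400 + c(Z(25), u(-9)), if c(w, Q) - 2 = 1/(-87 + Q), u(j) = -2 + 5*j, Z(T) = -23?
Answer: 43469867/134 ≈ 3.2440e+5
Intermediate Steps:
c(w, Q) = 2 + 1/(-87 + Q)
324400 + c(Z(25), u(-9)) = 324400 + (-173 + 2*(-2 + 5*(-9)))/(-87 + (-2 + 5*(-9))) = 324400 + (-173 + 2*(-2 - 45))/(-87 + (-2 - 45)) = 324400 + (-173 + 2*(-47))/(-87 - 47) = 324400 + (-173 - 94)/(-134) = 324400 - 1/134*(-267) = 324400 + 267/134 = 43469867/134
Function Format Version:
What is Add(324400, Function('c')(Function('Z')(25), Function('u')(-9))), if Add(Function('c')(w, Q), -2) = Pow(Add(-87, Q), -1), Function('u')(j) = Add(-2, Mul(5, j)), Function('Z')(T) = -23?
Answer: Rational(43469867, 134) ≈ 3.2440e+5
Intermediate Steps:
Function('c')(w, Q) = Add(2, Pow(Add(-87, Q), -1))
Add(324400, Function('c')(Function('Z')(25), Function('u')(-9))) = Add(324400, Mul(Pow(Add(-87, Add(-2, Mul(5, -9))), -1), Add(-173, Mul(2, Add(-2, Mul(5, -9)))))) = Add(324400, Mul(Pow(Add(-87, Add(-2, -45)), -1), Add(-173, Mul(2, Add(-2, -45))))) = Add(324400, Mul(Pow(Add(-87, -47), -1), Add(-173, Mul(2, -47)))) = Add(324400, Mul(Pow(-134, -1), Add(-173, -94))) = Add(324400, Mul(Rational(-1, 134), -267)) = Add(324400, Rational(267, 134)) = Rational(43469867, 134)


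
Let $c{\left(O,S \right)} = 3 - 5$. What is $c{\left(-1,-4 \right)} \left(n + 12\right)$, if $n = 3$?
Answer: $-30$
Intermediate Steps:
$c{\left(O,S \right)} = -2$
$c{\left(-1,-4 \right)} \left(n + 12\right) = - 2 \left(3 + 12\right) = \left(-2\right) 15 = -30$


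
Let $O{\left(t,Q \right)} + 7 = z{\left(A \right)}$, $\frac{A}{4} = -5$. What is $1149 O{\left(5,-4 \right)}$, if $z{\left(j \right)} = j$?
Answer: $-31023$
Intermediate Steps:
$A = -20$ ($A = 4 \left(-5\right) = -20$)
$O{\left(t,Q \right)} = -27$ ($O{\left(t,Q \right)} = -7 - 20 = -27$)
$1149 O{\left(5,-4 \right)} = 1149 \left(-27\right) = -31023$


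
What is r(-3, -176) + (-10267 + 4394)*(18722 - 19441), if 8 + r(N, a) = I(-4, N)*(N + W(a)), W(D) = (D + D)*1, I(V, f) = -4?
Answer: 4224099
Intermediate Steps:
W(D) = 2*D (W(D) = (2*D)*1 = 2*D)
r(N, a) = -8 - 8*a - 4*N (r(N, a) = -8 - 4*(N + 2*a) = -8 + (-8*a - 4*N) = -8 - 8*a - 4*N)
r(-3, -176) + (-10267 + 4394)*(18722 - 19441) = (-8 - 8*(-176) - 4*(-3)) + (-10267 + 4394)*(18722 - 19441) = (-8 + 1408 + 12) - 5873*(-719) = 1412 + 4222687 = 4224099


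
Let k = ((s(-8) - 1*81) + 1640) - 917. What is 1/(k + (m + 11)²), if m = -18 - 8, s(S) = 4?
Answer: 1/871 ≈ 0.0011481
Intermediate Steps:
m = -26
k = 646 (k = ((4 - 1*81) + 1640) - 917 = ((4 - 81) + 1640) - 917 = (-77 + 1640) - 917 = 1563 - 917 = 646)
1/(k + (m + 11)²) = 1/(646 + (-26 + 11)²) = 1/(646 + (-15)²) = 1/(646 + 225) = 1/871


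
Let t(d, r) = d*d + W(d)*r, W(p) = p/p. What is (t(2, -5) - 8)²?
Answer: 81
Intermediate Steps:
W(p) = 1
t(d, r) = r + d² (t(d, r) = d*d + 1*r = d² + r = r + d²)
(t(2, -5) - 8)² = ((-5 + 2²) - 8)² = ((-5 + 4) - 8)² = (-1 - 8)² = (-9)² = 81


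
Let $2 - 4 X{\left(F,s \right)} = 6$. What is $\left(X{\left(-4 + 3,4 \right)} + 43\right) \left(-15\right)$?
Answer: $-630$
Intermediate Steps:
$X{\left(F,s \right)} = -1$ ($X{\left(F,s \right)} = \frac{1}{2} - \frac{3}{2} = -1$)
$\left(X{\left(-4 + 3,4 \right)} + 43\right) \left(-15\right) = \left(-1 + 43\right) \left(-15\right) = 42 \left(-15\right) = -630$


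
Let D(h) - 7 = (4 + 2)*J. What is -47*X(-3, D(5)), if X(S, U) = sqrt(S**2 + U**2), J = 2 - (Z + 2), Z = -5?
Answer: -47*sqrt(1378) ≈ -1744.7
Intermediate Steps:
J = 5 (J = 2 - (-5 + 2) = 2 - (-3) = 2 - 1*(-3) = 2 + 3 = 5)
D(h) = 37 (D(h) = 7 + (4 + 2)*5 = 7 + 6*5 = 7 + 30 = 37)
-47*X(-3, D(5)) = -47*sqrt((-3)**2 + 37**2) = -47*sqrt(9 + 1369) = -47*sqrt(1378)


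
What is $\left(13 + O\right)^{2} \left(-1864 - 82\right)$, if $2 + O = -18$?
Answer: $-95354$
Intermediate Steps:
$O = -20$ ($O = -2 - 18 = -20$)
$\left(13 + O\right)^{2} \left(-1864 - 82\right) = \left(13 - 20\right)^{2} \left(-1864 - 82\right) = \left(-7\right)^{2} \left(-1864 - 82\right) = 49 \left(-1946\right) = -95354$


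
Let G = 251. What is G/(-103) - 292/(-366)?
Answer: -30895/18849 ≈ -1.6391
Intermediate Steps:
G/(-103) - 292/(-366) = 251/(-103) - 292/(-366) = 251*(-1/103) - 292*(-1/366) = -251/103 + 146/183 = -30895/18849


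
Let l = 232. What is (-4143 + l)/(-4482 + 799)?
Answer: 3911/3683 ≈ 1.0619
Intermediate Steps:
(-4143 + l)/(-4482 + 799) = (-4143 + 232)/(-4482 + 799) = -3911/(-3683) = -3911*(-1/3683) = 3911/3683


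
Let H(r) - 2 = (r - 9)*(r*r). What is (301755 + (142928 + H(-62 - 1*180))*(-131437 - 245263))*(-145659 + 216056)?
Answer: 386020846347683335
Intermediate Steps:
H(r) = 2 + r**2*(-9 + r) (H(r) = 2 + (r - 9)*(r*r) = 2 + (-9 + r)*r**2 = 2 + r**2*(-9 + r))
(301755 + (142928 + H(-62 - 1*180))*(-131437 - 245263))*(-145659 + 216056) = (301755 + (142928 + (2 + (-62 - 1*180)**3 - 9*(-62 - 1*180)**2))*(-131437 - 245263))*(-145659 + 216056) = (301755 + (142928 + (2 + (-62 - 180)**3 - 9*(-62 - 180)**2))*(-376700))*70397 = (301755 + (142928 + (2 + (-242)**3 - 9*(-242)**2))*(-376700))*70397 = (301755 + (142928 + (2 - 14172488 - 9*58564))*(-376700))*70397 = (301755 + (142928 + (2 - 14172488 - 527076))*(-376700))*70397 = (301755 + (142928 - 14699562)*(-376700))*70397 = (301755 - 14556634*(-376700))*70397 = (301755 + 5483484027800)*70397 = 5483484329555*70397 = 386020846347683335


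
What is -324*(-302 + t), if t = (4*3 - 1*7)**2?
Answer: 89748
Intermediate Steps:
t = 25 (t = (12 - 7)**2 = 5**2 = 25)
-324*(-302 + t) = -324*(-302 + 25) = -324*(-277) = 89748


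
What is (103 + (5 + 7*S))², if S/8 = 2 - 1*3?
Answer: 2704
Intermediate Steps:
S = -8 (S = 8*(2 - 1*3) = 8*(2 - 3) = 8*(-1) = -8)
(103 + (5 + 7*S))² = (103 + (5 + 7*(-8)))² = (103 + (5 - 56))² = (103 - 51)² = 52² = 2704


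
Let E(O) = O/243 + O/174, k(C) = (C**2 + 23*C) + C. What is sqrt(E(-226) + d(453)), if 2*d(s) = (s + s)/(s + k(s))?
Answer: I*sqrt(311932385814)/374274 ≈ 1.4922*I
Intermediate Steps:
k(C) = C**2 + 24*C
d(s) = s/(s + s*(24 + s)) (d(s) = ((s + s)/(s + s*(24 + s)))/2 = ((2*s)/(s + s*(24 + s)))/2 = (2*s/(s + s*(24 + s)))/2 = s/(s + s*(24 + s)))
E(O) = 139*O/14094 (E(O) = O*(1/243) + O*(1/174) = O/243 + O/174 = 139*O/14094)
sqrt(E(-226) + d(453)) = sqrt((139/14094)*(-226) + 1/(25 + 453)) = sqrt(-15707/7047 + 1/478) = sqrt(-7500899/3368466) = I*sqrt(311932385814)/374274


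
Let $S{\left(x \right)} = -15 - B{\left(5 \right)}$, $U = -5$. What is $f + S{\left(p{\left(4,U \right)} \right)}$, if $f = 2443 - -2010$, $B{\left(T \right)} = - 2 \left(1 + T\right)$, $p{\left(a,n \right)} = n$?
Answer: $4450$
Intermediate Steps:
$B{\left(T \right)} = -2 - 2 T$
$S{\left(x \right)} = -3$ ($S{\left(x \right)} = -15 - \left(-2 - 10\right) = -15 - -12 = -15 + 12 = -3$)
$f = 4453$ ($f = 2443 + 2010 = 4453$)
$f + S{\left(p{\left(4,U \right)} \right)} = 4453 - 3 = 4450$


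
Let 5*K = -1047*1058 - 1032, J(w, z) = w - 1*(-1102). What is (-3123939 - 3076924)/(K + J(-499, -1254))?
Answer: 31004315/1105743 ≈ 28.039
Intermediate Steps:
J(w, z) = 1102 + w (J(w, z) = w + 1102 = 1102 + w)
K = -1108758/5 (K = (-1047*1058 - 1032)/5 = (-1107726 - 1032)/5 = (1/5)*(-1108758) = -1108758/5 ≈ -2.2175e+5)
(-3123939 - 3076924)/(K + J(-499, -1254)) = (-3123939 - 3076924)/(-1108758/5 + (1102 - 499)) = -6200863/(-1108758/5 + 603) = -6200863/(-1105743/5) = -6200863*(-5/1105743) = 31004315/1105743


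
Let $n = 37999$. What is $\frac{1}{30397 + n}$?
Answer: $\frac{1}{68396} \approx 1.4621 \cdot 10^{-5}$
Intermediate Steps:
$\frac{1}{30397 + n} = \frac{1}{30397 + 37999} = \frac{1}{68396}$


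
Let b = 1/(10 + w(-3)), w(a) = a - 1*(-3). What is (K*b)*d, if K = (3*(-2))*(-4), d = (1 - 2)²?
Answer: 12/5 ≈ 2.4000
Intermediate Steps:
d = 1 (d = (-1)² = 1)
K = 24 (K = -6*(-4) = 24)
w(a) = 3 + a (w(a) = a + 3 = 3 + a)
b = ⅒ (b = 1/(10 + (3 - 3)) = 1/(10 + 0) = 1/10 = ⅒ ≈ 0.10000)
(K*b)*d = (24*(⅒))*1 = (12/5)*1 = 12/5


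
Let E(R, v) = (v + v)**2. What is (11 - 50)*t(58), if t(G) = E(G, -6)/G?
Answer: -2808/29 ≈ -96.828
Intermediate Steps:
E(R, v) = 4*v**2 (E(R, v) = (2*v)**2 = 4*v**2)
t(G) = 144/G (t(G) = (4*(-6)**2)/G = (4*36)/G = 144/G)
(11 - 50)*t(58) = (11 - 50)*(144/58) = -5616/58 = -39*72/29 = -2808/29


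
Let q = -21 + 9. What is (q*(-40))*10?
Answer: 4800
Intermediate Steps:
q = -12
(q*(-40))*10 = -12*(-40)*10 = 480*10 = 4800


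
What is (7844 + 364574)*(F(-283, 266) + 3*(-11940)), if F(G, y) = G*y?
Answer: -41374894964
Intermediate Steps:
(7844 + 364574)*(F(-283, 266) + 3*(-11940)) = (7844 + 364574)*(-283*266 + 3*(-11940)) = 372418*(-75278 - 35820) = 372418*(-111098) = -41374894964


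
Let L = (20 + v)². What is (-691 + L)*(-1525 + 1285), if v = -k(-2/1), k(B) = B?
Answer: 49680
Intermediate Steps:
v = 2 (v = -(-2)/1 = -(-2) = -1*(-2) = 2)
L = 484 (L = (20 + 2)² = 22² = 484)
(-691 + L)*(-1525 + 1285) = (-691 + 484)*(-1525 + 1285) = -207*(-240) = 49680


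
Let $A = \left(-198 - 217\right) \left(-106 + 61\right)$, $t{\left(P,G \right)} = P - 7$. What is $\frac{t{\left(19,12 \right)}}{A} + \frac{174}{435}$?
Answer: $\frac{2494}{6225} \approx 0.40064$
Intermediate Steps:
$t{\left(P,G \right)} = -7 + P$ ($t{\left(P,G \right)} = P - 7 = -7 + P$)
$A = 18675$ ($A = \left(-415\right) \left(-45\right) = 18675$)
$\frac{t{\left(19,12 \right)}}{A} + \frac{174}{435} = \frac{-7 + 19}{18675} + \frac{174}{435} = 12 \cdot \frac{1}{18675} + 174 \cdot \frac{1}{435} = \frac{4}{6225} + \frac{2}{5} = \frac{2494}{6225}$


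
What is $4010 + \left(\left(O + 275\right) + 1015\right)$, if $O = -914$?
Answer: $4386$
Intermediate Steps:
$4010 + \left(\left(O + 275\right) + 1015\right) = 4010 + \left(\left(-914 + 275\right) + 1015\right) = 4010 + \left(-639 + 1015\right) = 4010 + 376 = 4386$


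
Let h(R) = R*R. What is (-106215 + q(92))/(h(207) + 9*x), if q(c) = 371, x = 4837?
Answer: -52922/43191 ≈ -1.2253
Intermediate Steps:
h(R) = R²
(-106215 + q(92))/(h(207) + 9*x) = (-106215 + 371)/(207² + 9*4837) = -105844/(42849 + 43533) = -105844/86382 = -105844*1/86382 = -52922/43191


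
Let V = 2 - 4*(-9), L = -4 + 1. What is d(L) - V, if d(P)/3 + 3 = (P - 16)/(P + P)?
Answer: -75/2 ≈ -37.500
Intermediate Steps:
L = -3
d(P) = -9 + 3*(-16 + P)/(2*P) (d(P) = -9 + 3*((P - 16)/(P + P)) = -9 + 3*((-16 + P)/((2*P))) = -9 + 3*((-16 + P)*(1/(2*P))) = -9 + 3*((-16 + P)/(2*P)) = -9 + 3*(-16 + P)/(2*P))
V = 38 (V = 2 + 36 = 38)
d(L) - V = (-15/2 - 24/(-3)) - 1*38 = (-15/2 - 24*(-⅓)) - 38 = (-15/2 + 8) - 38 = ½ - 38 = -75/2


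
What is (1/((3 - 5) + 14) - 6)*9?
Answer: -213/4 ≈ -53.250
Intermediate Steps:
(1/((3 - 5) + 14) - 6)*9 = (1/(-2 + 14) - 6)*9 = (1/12 - 6)*9 = -71/12*9 = -213/4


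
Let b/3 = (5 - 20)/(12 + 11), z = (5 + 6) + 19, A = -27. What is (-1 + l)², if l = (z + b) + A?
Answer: 1/529 ≈ 0.0018904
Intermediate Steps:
z = 30 (z = 11 + 19 = 30)
b = -45/23 (b = 3*((5 - 20)/(12 + 11)) = 3*(-15/23) = -45/23 ≈ -1.9565)
l = 24/23 (l = (30 - 45/23) - 27 = 645/23 - 27 = 24/23 ≈ 1.0435)
(-1 + l)² = (-1 + 24/23)² = (1/23)² = 1/529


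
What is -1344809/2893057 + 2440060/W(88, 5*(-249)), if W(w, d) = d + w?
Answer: -7060788607433/3347266949 ≈ -2109.4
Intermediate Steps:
-1344809/2893057 + 2440060/W(88, 5*(-249)) = -1344809/2893057 + 2440060/(5*(-249) + 88) = -1344809*1/2893057 + 2440060/(-1245 + 88) = -1344809/2893057 + 2440060/(-1157) = -1344809/2893057 + 2440060*(-1/1157) = -1344809/2893057 - 2440060/1157 = -7060788607433/3347266949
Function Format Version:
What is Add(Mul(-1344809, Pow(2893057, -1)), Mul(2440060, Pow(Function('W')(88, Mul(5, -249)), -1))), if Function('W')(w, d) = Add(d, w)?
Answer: Rational(-7060788607433, 3347266949) ≈ -2109.4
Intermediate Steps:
Add(Mul(-1344809, Pow(2893057, -1)), Mul(2440060, Pow(Function('W')(88, Mul(5, -249)), -1))) = Add(Mul(-1344809, Pow(2893057, -1)), Mul(2440060, Pow(Add(Mul(5, -249), 88), -1))) = Add(Mul(-1344809, Rational(1, 2893057)), Mul(2440060, Pow(Add(-1245, 88), -1))) = Add(Rational(-1344809, 2893057), Mul(2440060, Pow(-1157, -1))) = Add(Rational(-1344809, 2893057), Mul(2440060, Rational(-1, 1157))) = Add(Rational(-1344809, 2893057), Rational(-2440060, 1157)) = Rational(-7060788607433, 3347266949)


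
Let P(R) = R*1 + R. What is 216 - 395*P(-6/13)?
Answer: 7548/13 ≈ 580.62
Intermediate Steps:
P(R) = 2*R (P(R) = R + R = 2*R)
216 - 395*P(-6/13) = 216 - 790*(-6/13) = 216 - 790*(-6*1/13) = 216 - 790*(-6)/13 = 216 - 395*(-12/13) = 216 + 4740/13 = 7548/13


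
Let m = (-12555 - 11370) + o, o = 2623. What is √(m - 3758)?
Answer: 2*I*√6265 ≈ 158.3*I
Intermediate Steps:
m = -21302 (m = (-12555 - 11370) + 2623 = -23925 + 2623 = -21302)
√(m - 3758) = √(-21302 - 3758) = √(-25060) = 2*I*√6265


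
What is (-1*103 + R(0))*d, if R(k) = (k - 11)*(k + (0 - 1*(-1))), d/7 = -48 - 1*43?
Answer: 72618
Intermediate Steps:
d = -637 (d = 7*(-48 - 1*43) = 7*(-48 - 43) = 7*(-91) = -637)
R(k) = (1 + k)*(-11 + k) (R(k) = (-11 + k)*(k + (0 + 1)) = (-11 + k)*(k + 1) = (-11 + k)*(1 + k) = (1 + k)*(-11 + k))
(-1*103 + R(0))*d = (-1*103 + (-11 + 0² - 10*0))*(-637) = (-103 + (-11 + 0 + 0))*(-637) = (-103 - 11)*(-637) = -114*(-637) = 72618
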